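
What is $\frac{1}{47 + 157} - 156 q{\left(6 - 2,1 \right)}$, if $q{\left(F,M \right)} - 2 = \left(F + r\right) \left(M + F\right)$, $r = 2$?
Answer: $- \frac{1018367}{204} \approx -4992.0$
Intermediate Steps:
$q{\left(F,M \right)} = 2 + \left(2 + F\right) \left(F + M\right)$ ($q{\left(F,M \right)} = 2 + \left(F + 2\right) \left(M + F\right) = 2 + \left(2 + F\right) \left(F + M\right)$)
$\frac{1}{47 + 157} - 156 q{\left(6 - 2,1 \right)} = \frac{1}{47 + 157} - 156 \left(2 + \left(6 - 2\right)^{2} + 2 \left(6 - 2\right) + 2 \cdot 1 + \left(6 - 2\right) 1\right) = \frac{1}{204} - 156 \left(2 + \left(6 - 2\right)^{2} + 2 \left(6 - 2\right) + 2 + \left(6 - 2\right) 1\right) = \frac{1}{204} - 156 \left(2 + 4^{2} + 2 \cdot 4 + 2 + 4 \cdot 1\right) = \frac{1}{204} - 156 \left(2 + 16 + 8 + 2 + 4\right) = \frac{1}{204} - 4992 = - \frac{1018367}{204}$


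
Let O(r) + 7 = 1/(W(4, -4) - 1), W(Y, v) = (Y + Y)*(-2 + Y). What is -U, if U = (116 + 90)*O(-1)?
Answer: 21424/15 ≈ 1428.3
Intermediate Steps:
W(Y, v) = 2*Y*(-2 + Y) (W(Y, v) = (2*Y)*(-2 + Y) = 2*Y*(-2 + Y))
O(r) = -104/15 (O(r) = -7 + 1/(2*4*(-2 + 4) - 1) = -7 + 1/(2*4*2 - 1) = -7 + 1/(16 - 1) = -7 + 1/15 = -104/15)
U = -21424/15 (U = (116 + 90)*(-104/15) = 206*(-104/15) = -21424/15 ≈ -1428.3)
-U = -1*(-21424/15) = 21424/15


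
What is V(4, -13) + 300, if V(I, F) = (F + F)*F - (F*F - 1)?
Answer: 470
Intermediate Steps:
V(I, F) = 1 + F² (V(I, F) = (2*F)*F - (F² - 1) = 2*F² - (-1 + F²) = 2*F² + (1 - F²) = 1 + F²)
V(4, -13) + 300 = (1 + (-13)²) + 300 = (1 + 169) + 300 = 170 + 300 = 470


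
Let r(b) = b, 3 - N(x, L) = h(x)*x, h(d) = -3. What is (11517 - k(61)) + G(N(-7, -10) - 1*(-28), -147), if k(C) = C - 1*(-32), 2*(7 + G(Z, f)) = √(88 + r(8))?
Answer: 11417 + 2*√6 ≈ 11422.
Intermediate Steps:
N(x, L) = 3 + 3*x (N(x, L) = 3 - (-3)*x = 3 + 3*x)
G(Z, f) = -7 + 2*√6 (G(Z, f) = -7 + √(88 + 8)/2 = -7 + √96/2 = -7 + (4*√6)/2 = -7 + 2*√6)
k(C) = 32 + C (k(C) = C + 32 = 32 + C)
(11517 - k(61)) + G(N(-7, -10) - 1*(-28), -147) = (11517 - (32 + 61)) + (-7 + 2*√6) = (11517 - 1*93) + (-7 + 2*√6) = (11517 - 93) + (-7 + 2*√6) = 11424 + (-7 + 2*√6) = 11417 + 2*√6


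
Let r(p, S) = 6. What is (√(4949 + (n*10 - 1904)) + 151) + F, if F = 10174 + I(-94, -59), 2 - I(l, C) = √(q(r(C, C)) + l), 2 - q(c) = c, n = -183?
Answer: 10327 + 9*√15 - 7*I*√2 ≈ 10362.0 - 9.8995*I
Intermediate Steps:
q(c) = 2 - c
I(l, C) = 2 - √(-4 + l) (I(l, C) = 2 - √((2 - 1*6) + l) = 2 - √((2 - 6) + l) = 2 - √(-4 + l))
F = 10176 - 7*I*√2 (F = 10174 + (2 - √(-4 - 94)) = 10174 + (2 - √(-98)) = 10174 + (2 - 7*I*√2) = 10176 - 7*I*√2 ≈ 10176.0 - 9.8995*I)
(√(4949 + (n*10 - 1904)) + 151) + F = (√(4949 + (-183*10 - 1904)) + 151) + (10176 - 7*I*√2) = (√(4949 + (-1830 - 1904)) + 151) + (10176 - 7*I*√2) = (√(4949 - 3734) + 151) + (10176 - 7*I*√2) = (√1215 + 151) + (10176 - 7*I*√2) = (9*√15 + 151) + (10176 - 7*I*√2) = (151 + 9*√15) + (10176 - 7*I*√2) = 10327 + 9*√15 - 7*I*√2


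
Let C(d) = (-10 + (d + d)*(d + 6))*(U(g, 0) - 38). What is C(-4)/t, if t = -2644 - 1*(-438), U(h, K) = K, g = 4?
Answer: -494/1103 ≈ -0.44787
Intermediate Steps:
C(d) = 380 - 76*d*(6 + d) (C(d) = (-10 + (d + d)*(d + 6))*(0 - 38) = (-10 + (2*d)*(6 + d))*(-38) = (-10 + 2*d*(6 + d))*(-38) = 380 - 76*d*(6 + d))
t = -2206 (t = -2644 + 438 = -2206)
C(-4)/t = (380 - 456*(-4) - 76*(-4)²)/(-2206) = (380 + 1824 - 76*16)*(-1/2206) = (380 + 1824 - 1216)*(-1/2206) = 988*(-1/2206) = -494/1103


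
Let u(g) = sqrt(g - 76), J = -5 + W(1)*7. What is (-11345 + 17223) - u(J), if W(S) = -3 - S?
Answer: 5878 - I*sqrt(109) ≈ 5878.0 - 10.44*I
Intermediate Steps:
J = -33 (J = -5 + (-3 - 1*1)*7 = -5 + (-3 - 1)*7 = -5 - 4*7 = -5 - 28 = -33)
u(g) = sqrt(-76 + g)
(-11345 + 17223) - u(J) = (-11345 + 17223) - sqrt(-76 - 33) = 5878 - sqrt(-109) = 5878 - I*sqrt(109)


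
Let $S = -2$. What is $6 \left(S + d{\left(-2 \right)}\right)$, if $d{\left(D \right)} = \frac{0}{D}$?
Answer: $-12$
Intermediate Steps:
$d{\left(D \right)} = 0$
$6 \left(S + d{\left(-2 \right)}\right) = 6 \left(-2 + 0\right) = 6 \left(-2\right) = -12$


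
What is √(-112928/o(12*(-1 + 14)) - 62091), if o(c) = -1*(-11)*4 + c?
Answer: I*√1566391/5 ≈ 250.31*I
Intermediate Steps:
o(c) = 44 + c (o(c) = 11*4 + c = 44 + c)
√(-112928/o(12*(-1 + 14)) - 62091) = √(-112928/(44 + 12*(-1 + 14)) - 62091) = √(-112928/(44 + 12*13) - 62091) = √(-112928/(44 + 156) - 62091) = √(-112928/200 - 62091) = √(-112928*1/200 - 62091) = √(-14116/25 - 62091) = √(-1566391/25) = I*√1566391/5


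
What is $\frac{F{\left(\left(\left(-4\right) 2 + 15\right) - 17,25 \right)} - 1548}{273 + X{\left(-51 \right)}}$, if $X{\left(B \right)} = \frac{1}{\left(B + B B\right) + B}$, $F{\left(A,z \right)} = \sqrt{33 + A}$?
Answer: $- \frac{967113}{170557} + \frac{2499 \sqrt{23}}{682228} \approx -5.6528$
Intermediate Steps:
$X{\left(B \right)} = \frac{1}{B^{2} + 2 B}$ ($X{\left(B \right)} = \frac{1}{\left(B + B^{2}\right) + B} = \frac{1}{B^{2} + 2 B}$)
$\frac{F{\left(\left(\left(-4\right) 2 + 15\right) - 17,25 \right)} - 1548}{273 + X{\left(-51 \right)}} = \frac{\sqrt{33 + \left(\left(\left(-4\right) 2 + 15\right) - 17\right)} - 1548}{273 + \frac{1}{\left(-51\right) \left(2 - 51\right)}} = \frac{\sqrt{33 + \left(\left(-8 + 15\right) - 17\right)} - 1548}{273 - \frac{1}{51 \left(-49\right)}} = \frac{\sqrt{33 + \left(7 - 17\right)} - 1548}{273 - - \frac{1}{2499}} = \frac{\sqrt{33 - 10} - 1548}{273 + \frac{1}{2499}} = \frac{\sqrt{23} - 1548}{\frac{682228}{2499}} = \left(-1548 + \sqrt{23}\right) \frac{2499}{682228} = - \frac{967113}{170557} + \frac{2499 \sqrt{23}}{682228}$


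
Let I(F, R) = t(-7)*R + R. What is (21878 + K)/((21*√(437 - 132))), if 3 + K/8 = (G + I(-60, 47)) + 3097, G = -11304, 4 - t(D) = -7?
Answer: -7858*√305/1281 ≈ -107.13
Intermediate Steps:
t(D) = 11 (t(D) = 4 - 1*(-7) = 4 + 7 = 11)
I(F, R) = 12*R (I(F, R) = 11*R + R = 12*R)
K = -61168 (K = -24 + 8*((-11304 + 12*47) + 3097) = -24 + 8*((-11304 + 564) + 3097) = -24 + 8*(-10740 + 3097) = -24 + 8*(-7643) = -24 - 61144 = -61168)
(21878 + K)/((21*√(437 - 132))) = (21878 - 61168)/((21*√(437 - 132))) = -39290*√305/6405 = -7858*√305/1281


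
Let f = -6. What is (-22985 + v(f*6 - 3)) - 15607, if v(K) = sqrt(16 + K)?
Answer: -38592 + I*sqrt(23) ≈ -38592.0 + 4.7958*I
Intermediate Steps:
(-22985 + v(f*6 - 3)) - 15607 = (-22985 + sqrt(16 + (-6*6 - 3))) - 15607 = (-22985 + sqrt(16 + (-36 - 3))) - 15607 = (-22985 + sqrt(16 - 39)) - 15607 = (-22985 + sqrt(-23)) - 15607 = (-22985 + I*sqrt(23)) - 15607 = -38592 + I*sqrt(23)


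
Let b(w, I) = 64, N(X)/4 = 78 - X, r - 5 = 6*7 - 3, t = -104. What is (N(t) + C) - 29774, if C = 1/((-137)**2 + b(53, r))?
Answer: -547023317/18833 ≈ -29046.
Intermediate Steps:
r = 44 (r = 5 + (6*7 - 3) = 5 + (42 - 3) = 5 + 39 = 44)
N(X) = 312 - 4*X (N(X) = 4*(78 - X) = 312 - 4*X)
C = 1/18833 (C = 1/((-137)**2 + 64) = 1/(18769 + 64) = 1/18833 ≈ 5.3098e-5)
(N(t) + C) - 29774 = ((312 - 4*(-104)) + 1/18833) - 29774 = ((312 + 416) + 1/18833) - 29774 = (728 + 1/18833) - 29774 = 13710425/18833 - 29774 = -547023317/18833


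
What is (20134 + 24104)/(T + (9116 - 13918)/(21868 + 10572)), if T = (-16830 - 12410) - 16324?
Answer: -717540360/739050481 ≈ -0.97089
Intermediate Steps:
T = -45564 (T = -29240 - 16324 = -45564)
(20134 + 24104)/(T + (9116 - 13918)/(21868 + 10572)) = (20134 + 24104)/(-45564 + (9116 - 13918)/(21868 + 10572)) = 44238/(-45564 - 4802/32440) = 44238/(-45564 - 4802*1/32440) = 44238/(-45564 - 2401/16220) = 44238/(-739050481/16220) = 44238*(-16220/739050481) = -717540360/739050481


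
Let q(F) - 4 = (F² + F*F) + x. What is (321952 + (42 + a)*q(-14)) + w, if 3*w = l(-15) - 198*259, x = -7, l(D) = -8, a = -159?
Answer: 778027/3 ≈ 2.5934e+5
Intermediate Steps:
q(F) = -3 + 2*F² (q(F) = 4 + ((F² + F*F) - 7) = 4 + ((F² + F²) - 7) = 4 + (2*F² - 7) = 4 + (-7 + 2*F²) = -3 + 2*F²)
w = -51290/3 (w = (-8 - 198*259)/3 = (-8 - 51282)/3 = (⅓)*(-51290) = -51290/3 ≈ -17097.)
(321952 + (42 + a)*q(-14)) + w = (321952 + (42 - 159)*(-3 + 2*(-14)²)) - 51290/3 = (321952 - 117*(-3 + 2*196)) - 51290/3 = (321952 - 117*(-3 + 392)) - 51290/3 = (321952 - 117*389) - 51290/3 = (321952 - 45513) - 51290/3 = 276439 - 51290/3 = 778027/3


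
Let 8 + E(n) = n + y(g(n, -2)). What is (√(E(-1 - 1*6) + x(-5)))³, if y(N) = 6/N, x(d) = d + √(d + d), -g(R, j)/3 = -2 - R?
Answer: √5*(-102 + 5*I*√10)^(3/2)/25 ≈ -21.446 - 91.31*I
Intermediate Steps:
g(R, j) = 6 + 3*R (g(R, j) = -3*(-2 - R) = 6 + 3*R)
x(d) = d + √2*√d (x(d) = d + √(2*d) = d + √2*√d)
E(n) = -8 + n + 6/(6 + 3*n) (E(n) = -8 + (n + 6/(6 + 3*n)) = -8 + n + 6/(6 + 3*n))
(√(E(-1 - 1*6) + x(-5)))³ = (√((2 + (-8 + (-1 - 1*6))*(2 + (-1 - 1*6)))/(2 + (-1 - 1*6)) + (-5 + √2*√(-5))))³ = (√((2 + (-8 + (-1 - 6))*(2 + (-1 - 6)))/(2 + (-1 - 6)) + (-5 + √2*(I*√5))))³ = (√((2 + (-8 - 7)*(2 - 7))/(2 - 7) + (-5 + I*√10)))³ = (√((2 - 15*(-5))/(-5) + (-5 + I*√10)))³ = (√(-(2 + 75)/5 + (-5 + I*√10)))³ = (√(-⅕*77 + (-5 + I*√10)))³ = (√(-77/5 + (-5 + I*√10)))³ = (√(-102/5 + I*√10))³ = (-102/5 + I*√10)^(3/2)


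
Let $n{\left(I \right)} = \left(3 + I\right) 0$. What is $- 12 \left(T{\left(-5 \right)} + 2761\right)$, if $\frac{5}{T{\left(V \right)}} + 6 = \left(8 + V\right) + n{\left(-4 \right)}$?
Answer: $-33112$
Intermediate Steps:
$n{\left(I \right)} = 0$
$T{\left(V \right)} = \frac{5}{2 + V}$ ($T{\left(V \right)} = \frac{5}{-6 + \left(\left(8 + V\right) + 0\right)} = \frac{5}{-6 + \left(8 + V\right)} = \frac{5}{2 + V}$)
$- 12 \left(T{\left(-5 \right)} + 2761\right) = - 12 \left(\frac{5}{2 - 5} + 2761\right) = - 12 \left(\frac{5}{-3} + 2761\right) = - 12 \left(5 \left(- \frac{1}{3}\right) + 2761\right) = - 12 \left(- \frac{5}{3} + 2761\right) = \left(-12\right) \frac{8278}{3} = -33112$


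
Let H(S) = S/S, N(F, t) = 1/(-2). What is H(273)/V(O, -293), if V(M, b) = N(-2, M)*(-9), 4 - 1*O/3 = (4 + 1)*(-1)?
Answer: 2/9 ≈ 0.22222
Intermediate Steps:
O = 27 (O = 12 - 3*(4 + 1)*(-1) = 12 - 15*(-1) = 12 - 3*(-5) = 12 + 15 = 27)
N(F, t) = -½ (N(F, t) = 1*(-½) = -½)
H(S) = 1
V(M, b) = 9/2 (V(M, b) = -½*(-9) = 9/2)
H(273)/V(O, -293) = 1/(9/2) = 1*(2/9) = 2/9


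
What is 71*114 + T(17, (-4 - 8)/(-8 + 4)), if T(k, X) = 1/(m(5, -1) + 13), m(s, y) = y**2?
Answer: 113317/14 ≈ 8094.1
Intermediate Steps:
T(k, X) = 1/14 (T(k, X) = 1/((-1)**2 + 13) = 1/(1 + 13) = 1/14)
71*114 + T(17, (-4 - 8)/(-8 + 4)) = 71*114 + 1/14 = 8094 + 1/14 = 113317/14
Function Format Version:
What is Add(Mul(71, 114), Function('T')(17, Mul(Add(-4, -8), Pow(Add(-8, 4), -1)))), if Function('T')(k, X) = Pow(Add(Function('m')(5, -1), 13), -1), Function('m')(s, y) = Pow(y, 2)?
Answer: Rational(113317, 14) ≈ 8094.1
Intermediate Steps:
Function('T')(k, X) = Rational(1, 14) (Function('T')(k, X) = Pow(Add(Pow(-1, 2), 13), -1) = Pow(Add(1, 13), -1) = Pow(14, -1) = Rational(1, 14))
Add(Mul(71, 114), Function('T')(17, Mul(Add(-4, -8), Pow(Add(-8, 4), -1)))) = Add(Mul(71, 114), Rational(1, 14)) = Add(8094, Rational(1, 14)) = Rational(113317, 14)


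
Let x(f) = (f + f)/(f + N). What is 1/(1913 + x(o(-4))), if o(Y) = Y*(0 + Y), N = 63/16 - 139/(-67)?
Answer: 23597/45175365 ≈ 0.00052234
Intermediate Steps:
N = 6445/1072 (N = 63*(1/16) - 139*(-1/67) = 63/16 + 139/67 = 6445/1072 ≈ 6.0121)
o(Y) = Y**2 (o(Y) = Y*Y = Y**2)
x(f) = 2*f/(6445/1072 + f) (x(f) = (f + f)/(f + 6445/1072) = (2*f)/(6445/1072 + f) = 2*f/(6445/1072 + f))
1/(1913 + x(o(-4))) = 1/(1913 + 2144*(-4)**2/(6445 + 1072*(-4)**2)) = 1/(1913 + 2144*16/(6445 + 1072*16)) = 1/(1913 + 2144*16/(6445 + 17152)) = 1/(1913 + 2144*16/23597) = 1/(1913 + 2144*16*(1/23597)) = 1/(1913 + 34304/23597) = 1/(45175365/23597) = 23597/45175365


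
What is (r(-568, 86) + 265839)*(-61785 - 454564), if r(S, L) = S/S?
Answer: -137266218160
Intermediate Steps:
r(S, L) = 1
(r(-568, 86) + 265839)*(-61785 - 454564) = (1 + 265839)*(-61785 - 454564) = 265840*(-516349) = -137266218160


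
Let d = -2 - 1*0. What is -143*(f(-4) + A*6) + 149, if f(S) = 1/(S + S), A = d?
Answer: 15063/8 ≈ 1882.9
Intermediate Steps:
d = -2 (d = -2 + 0 = -2)
A = -2
f(S) = 1/(2*S)
-143*(f(-4) + A*6) + 149 = -143*((½)/(-4) - 2*6) + 149 = -143*((½)*(-¼) - 12) + 149 = -143*(-⅛ - 12) + 149 = -143*(-97/8) + 149 = 13871/8 + 149 = 15063/8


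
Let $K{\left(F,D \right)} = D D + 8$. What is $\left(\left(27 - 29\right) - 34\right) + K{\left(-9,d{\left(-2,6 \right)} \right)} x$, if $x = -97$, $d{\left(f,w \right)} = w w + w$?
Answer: $-171920$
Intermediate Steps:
$d{\left(f,w \right)} = w + w^{2}$ ($d{\left(f,w \right)} = w^{2} + w = w + w^{2}$)
$K{\left(F,D \right)} = 8 + D^{2}$ ($K{\left(F,D \right)} = D^{2} + 8 = 8 + D^{2}$)
$\left(\left(27 - 29\right) - 34\right) + K{\left(-9,d{\left(-2,6 \right)} \right)} x = \left(\left(27 - 29\right) - 34\right) + \left(8 + \left(6 \left(1 + 6\right)\right)^{2}\right) \left(-97\right) = \left(\left(27 - 29\right) - 34\right) + \left(8 + \left(6 \cdot 7\right)^{2}\right) \left(-97\right) = \left(-2 - 34\right) + \left(8 + 42^{2}\right) \left(-97\right) = -36 + \left(8 + 1764\right) \left(-97\right) = -36 + 1772 \left(-97\right) = -36 - 171884 = -171920$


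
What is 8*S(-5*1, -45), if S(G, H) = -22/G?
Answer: 176/5 ≈ 35.200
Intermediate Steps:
8*S(-5*1, -45) = 8*(-22/((-5*1))) = 8*(-22/(-5)) = 8*(-22*(-⅕)) = 8*(22/5) = 176/5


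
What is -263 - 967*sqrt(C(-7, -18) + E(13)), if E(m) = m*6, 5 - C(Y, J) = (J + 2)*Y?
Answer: -263 - 967*I*sqrt(29) ≈ -263.0 - 5207.5*I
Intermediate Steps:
C(Y, J) = 5 - Y*(2 + J) (C(Y, J) = 5 - (J + 2)*Y = 5 - (2 + J)*Y = 5 - Y*(2 + J))
E(m) = 6*m
-263 - 967*sqrt(C(-7, -18) + E(13)) = -263 - 967*sqrt((5 - 2*(-7) - 1*(-18)*(-7)) + 6*13) = -263 - 967*sqrt((5 + 14 - 126) + 78) = -263 - 967*sqrt(-107 + 78) = -263 - 967*I*sqrt(29)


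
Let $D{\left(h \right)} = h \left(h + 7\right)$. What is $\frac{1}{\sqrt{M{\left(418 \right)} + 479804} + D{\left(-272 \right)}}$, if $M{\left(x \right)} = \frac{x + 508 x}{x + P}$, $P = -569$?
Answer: $\frac{5442040}{392226124379} - \frac{\sqrt{10907883942}}{784452248758} \approx 1.3742 \cdot 10^{-5}$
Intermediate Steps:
$D{\left(h \right)} = h \left(7 + h\right)$
$M{\left(x \right)} = \frac{509 x}{-569 + x}$ ($M{\left(x \right)} = \frac{x + 508 x}{x - 569} = \frac{509 x}{-569 + x}$)
$\frac{1}{\sqrt{M{\left(418 \right)} + 479804} + D{\left(-272 \right)}} = \frac{1}{\sqrt{509 \cdot 418 \frac{1}{-569 + 418} + 479804} - 272 \left(7 - 272\right)} = \frac{1}{\sqrt{509 \cdot 418 \frac{1}{-151} + 479804} - -72080} = \frac{1}{\sqrt{509 \cdot 418 \left(- \frac{1}{151}\right) + 479804} + 72080} = \frac{1}{\sqrt{- \frac{212762}{151} + 479804} + 72080} = \frac{1}{\sqrt{\frac{72237642}{151}} + 72080} = \frac{1}{\frac{\sqrt{10907883942}}{151} + 72080} = \frac{1}{72080 + \frac{\sqrt{10907883942}}{151}}$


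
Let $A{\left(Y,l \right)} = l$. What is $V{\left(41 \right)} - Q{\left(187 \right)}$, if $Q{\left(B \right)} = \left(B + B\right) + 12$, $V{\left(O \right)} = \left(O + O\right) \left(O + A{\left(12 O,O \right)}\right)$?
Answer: $6338$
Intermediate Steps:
$V{\left(O \right)} = 4 O^{2}$ ($V{\left(O \right)} = \left(O + O\right) \left(O + O\right) = 2 O 2 O = 4 O^{2}$)
$Q{\left(B \right)} = 12 + 2 B$ ($Q{\left(B \right)} = 2 B + 12 = 12 + 2 B$)
$V{\left(41 \right)} - Q{\left(187 \right)} = 4 \cdot 41^{2} - \left(12 + 2 \cdot 187\right) = 4 \cdot 1681 - \left(12 + 374\right) = 6724 - 386 = 6338$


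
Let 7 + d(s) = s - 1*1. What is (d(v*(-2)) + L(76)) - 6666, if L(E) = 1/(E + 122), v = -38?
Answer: -1306403/198 ≈ -6598.0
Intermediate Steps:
L(E) = 1/(122 + E)
d(s) = -8 + s (d(s) = -7 + (s - 1*1) = -7 + (s - 1) = -7 + (-1 + s) = -8 + s)
(d(v*(-2)) + L(76)) - 6666 = ((-8 - 38*(-2)) + 1/(122 + 76)) - 6666 = ((-8 + 76) + 1/198) - 6666 = (68 + 1/198) - 6666 = 13465/198 - 6666 = -1306403/198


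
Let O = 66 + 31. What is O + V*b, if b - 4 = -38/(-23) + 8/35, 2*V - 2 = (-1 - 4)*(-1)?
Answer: 13522/115 ≈ 117.58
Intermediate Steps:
V = 7/2 (V = 1 + ((-1 - 4)*(-1))/2 = 1 + (-5*(-1))/2 = 1 + (½)*5 = 1 + 5/2 = 7/2 ≈ 3.5000)
b = 4734/805 (b = 4 + (-38/(-23) + 8/35) = 4 + (-38*(-1/23) + 8*(1/35)) = 4 + (38/23 + 8/35) = 4 + 1514/805 = 4734/805 ≈ 5.8807)
O = 97
O + V*b = 97 + (7/2)*(4734/805) = 97 + 2367/115 = 13522/115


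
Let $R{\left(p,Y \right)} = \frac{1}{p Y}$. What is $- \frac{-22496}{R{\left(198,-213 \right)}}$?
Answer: $-948746304$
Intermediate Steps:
$R{\left(p,Y \right)} = \frac{1}{Y p}$
$- \frac{-22496}{R{\left(198,-213 \right)}} = - \frac{-22496}{\frac{1}{-213} \cdot \frac{1}{198}} = - \frac{-22496}{\left(- \frac{1}{213}\right) \frac{1}{198}} = - \frac{-22496}{- \frac{1}{42174}} = - \left(-22496\right) \left(-42174\right) = \left(-1\right) 948746304 = -948746304$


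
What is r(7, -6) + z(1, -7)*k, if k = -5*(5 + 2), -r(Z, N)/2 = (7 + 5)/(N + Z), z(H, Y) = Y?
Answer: 221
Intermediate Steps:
r(Z, N) = -24/(N + Z) (r(Z, N) = -2*(7 + 5)/(N + Z) = -24/(N + Z))
k = -35 (k = -5*7 = -35)
r(7, -6) + z(1, -7)*k = -24/(-6 + 7) - 7*(-35) = -24/1 + 245 = -24*1 + 245 = -24 + 245 = 221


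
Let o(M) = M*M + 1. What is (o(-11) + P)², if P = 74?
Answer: 38416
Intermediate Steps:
o(M) = 1 + M² (o(M) = M² + 1 = 1 + M²)
(o(-11) + P)² = ((1 + (-11)²) + 74)² = ((1 + 121) + 74)² = (122 + 74)² = 196² = 38416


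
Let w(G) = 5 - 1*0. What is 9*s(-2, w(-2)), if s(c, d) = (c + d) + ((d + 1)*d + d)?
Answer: 342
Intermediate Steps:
w(G) = 5 (w(G) = 5 + 0 = 5)
s(c, d) = c + 2*d + d*(1 + d) (s(c, d) = (c + d) + ((1 + d)*d + d) = (c + d) + (d*(1 + d) + d) = (c + d) + (d + d*(1 + d)) = c + 2*d + d*(1 + d))
9*s(-2, w(-2)) = 9*(-2 + 5² + 3*5) = 9*(-2 + 25 + 15) = 9*38 = 342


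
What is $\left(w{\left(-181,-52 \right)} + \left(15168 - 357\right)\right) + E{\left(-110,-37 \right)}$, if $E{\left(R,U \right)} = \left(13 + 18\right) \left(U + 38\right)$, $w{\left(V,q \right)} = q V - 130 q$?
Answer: $31014$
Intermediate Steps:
$w{\left(V,q \right)} = - 130 q + V q$ ($w{\left(V,q \right)} = V q - 130 q = - 130 q + V q$)
$E{\left(R,U \right)} = 1178 + 31 U$ ($E{\left(R,U \right)} = 31 \left(38 + U\right) = 1178 + 31 U$)
$\left(w{\left(-181,-52 \right)} + \left(15168 - 357\right)\right) + E{\left(-110,-37 \right)} = \left(- 52 \left(-130 - 181\right) + \left(15168 - 357\right)\right) + \left(1178 + 31 \left(-37\right)\right) = \left(\left(-52\right) \left(-311\right) + 14811\right) + \left(1178 - 1147\right) = \left(16172 + 14811\right) + 31 = 30983 + 31 = 31014$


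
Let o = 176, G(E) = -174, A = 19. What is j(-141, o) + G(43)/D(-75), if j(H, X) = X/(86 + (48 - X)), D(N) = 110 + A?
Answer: -5002/903 ≈ -5.5393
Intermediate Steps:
D(N) = 129 (D(N) = 110 + 19 = 129)
j(H, X) = X/(134 - X)
j(-141, o) + G(43)/D(-75) = -1*176/(-134 + 176) - 174/129 = -1*176/42 - 174*1/129 = -1*176*1/42 - 58/43 = -88/21 - 58/43 = -5002/903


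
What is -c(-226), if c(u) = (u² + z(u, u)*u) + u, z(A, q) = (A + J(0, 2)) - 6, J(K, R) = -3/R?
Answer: -103621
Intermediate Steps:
z(A, q) = -15/2 + A (z(A, q) = (A - 3/2) - 6 = (-3/2 + A) - 6 = -15/2 + A)
c(u) = u + u² + u*(-15/2 + u) (c(u) = (u² + (-15/2 + u)*u) + u = (u² + u*(-15/2 + u)) + u = u + u² + u*(-15/2 + u))
-c(-226) = -(-226)*(-13 + 4*(-226))/2 = -(-226)*(-13 - 904)/2 = -(-226)*(-917)/2 = -1*103621 = -103621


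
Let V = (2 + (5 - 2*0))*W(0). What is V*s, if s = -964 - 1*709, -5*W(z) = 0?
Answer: 0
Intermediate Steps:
W(z) = 0 (W(z) = -⅕*0 = 0)
s = -1673 (s = -964 - 709 = -1673)
V = 0 (V = (2 + (5 - 2*0))*0 = (2 + (5 + 0))*0 = (2 + 5)*0 = 7*0 = 0)
V*s = 0*(-1673) = 0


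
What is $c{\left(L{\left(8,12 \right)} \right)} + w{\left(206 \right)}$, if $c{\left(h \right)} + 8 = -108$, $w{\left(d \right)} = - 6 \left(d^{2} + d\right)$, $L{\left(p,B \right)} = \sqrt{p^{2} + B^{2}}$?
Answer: $-255968$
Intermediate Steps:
$L{\left(p,B \right)} = \sqrt{B^{2} + p^{2}}$
$w{\left(d \right)} = - 6 d - 6 d^{2}$ ($w{\left(d \right)} = - 6 \left(d + d^{2}\right) = - 6 d - 6 d^{2}$)
$c{\left(h \right)} = -116$ ($c{\left(h \right)} = -8 - 108 = -116$)
$c{\left(L{\left(8,12 \right)} \right)} + w{\left(206 \right)} = -116 - 1236 \left(1 + 206\right) = -116 - 1236 \cdot 207 = -116 - 255852 = -255968$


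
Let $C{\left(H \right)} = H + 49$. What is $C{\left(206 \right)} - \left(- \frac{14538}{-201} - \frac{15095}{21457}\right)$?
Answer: $\frac{263623588}{1437619} \approx 183.38$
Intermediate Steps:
$C{\left(H \right)} = 49 + H$
$C{\left(206 \right)} - \left(- \frac{14538}{-201} - \frac{15095}{21457}\right) = \left(49 + 206\right) - \left(- \frac{14538}{-201} - \frac{15095}{21457}\right) = 255 - \left(\left(-14538\right) \left(- \frac{1}{201}\right) - \frac{15095}{21457}\right) = 255 - \left(\frac{4846}{67} - \frac{15095}{21457}\right) = 255 - \frac{102969257}{1437619} = \frac{263623588}{1437619}$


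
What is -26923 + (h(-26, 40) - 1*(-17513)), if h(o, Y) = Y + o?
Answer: -9396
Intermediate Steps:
-26923 + (h(-26, 40) - 1*(-17513)) = -26923 + ((40 - 26) - 1*(-17513)) = -26923 + (14 + 17513) = -26923 + 17527 = -9396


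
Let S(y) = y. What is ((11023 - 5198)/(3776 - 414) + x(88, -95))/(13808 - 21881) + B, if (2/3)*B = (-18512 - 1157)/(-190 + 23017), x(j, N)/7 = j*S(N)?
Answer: 615030122869/103259555217 ≈ 5.9562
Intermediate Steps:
x(j, N) = 7*N*j (x(j, N) = 7*(j*N) = 7*(N*j) = 7*N*j)
B = -19669/15218 (B = 3*((-18512 - 1157)/(-190 + 23017))/2 = 3*(-19669/22827)/2 = 3*(-19669*1/22827)/2 = (3/2)*(-19669/22827) = -19669/15218 ≈ -1.2925)
((11023 - 5198)/(3776 - 414) + x(88, -95))/(13808 - 21881) + B = ((11023 - 5198)/(3776 - 414) + 7*(-95)*88)/(13808 - 21881) - 19669/15218 = (5825/3362 - 58520)/(-8073) - 19669/15218 = (5825*(1/3362) - 58520)*(-1/8073) - 19669/15218 = (5825/3362 - 58520)*(-1/8073) - 19669/15218 = -196738415/3362*(-1/8073) - 19669/15218 = 196738415/27141426 - 19669/15218 = 615030122869/103259555217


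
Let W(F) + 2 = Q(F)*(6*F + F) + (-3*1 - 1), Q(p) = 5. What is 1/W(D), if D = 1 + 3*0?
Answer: 1/29 ≈ 0.034483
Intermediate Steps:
D = 1 (D = 1 + 0 = 1)
W(F) = -6 + 35*F (W(F) = -2 + (5*(6*F + F) + (-3*1 - 1)) = -2 + (5*(7*F) + (-3 - 1)) = -2 + (35*F - 4) = -2 + (-4 + 35*F) = -6 + 35*F)
1/W(D) = 1/(-6 + 35*1) = 1/(-6 + 35) = 1/29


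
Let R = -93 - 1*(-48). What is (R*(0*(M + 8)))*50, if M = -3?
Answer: 0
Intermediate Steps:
R = -45 (R = -93 + 48 = -45)
(R*(0*(M + 8)))*50 = -0*(-3 + 8)*50 = -0*5*50 = -45*0*50 = 0*50 = 0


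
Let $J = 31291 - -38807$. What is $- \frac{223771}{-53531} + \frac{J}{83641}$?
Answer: $\frac{22468846249}{4477386371} \approx 5.0183$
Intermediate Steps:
$J = 70098$ ($J = 31291 + 38807 = 70098$)
$- \frac{223771}{-53531} + \frac{J}{83641} = - \frac{223771}{-53531} + \frac{70098}{83641} = \left(-223771\right) \left(- \frac{1}{53531}\right) + 70098 \cdot \frac{1}{83641} = \frac{223771}{53531} + \frac{70098}{83641} = \frac{22468846249}{4477386371}$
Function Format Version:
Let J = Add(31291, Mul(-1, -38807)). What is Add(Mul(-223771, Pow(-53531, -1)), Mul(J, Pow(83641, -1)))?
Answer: Rational(22468846249, 4477386371) ≈ 5.0183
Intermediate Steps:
J = 70098 (J = Add(31291, 38807) = 70098)
Add(Mul(-223771, Pow(-53531, -1)), Mul(J, Pow(83641, -1))) = Add(Mul(-223771, Pow(-53531, -1)), Mul(70098, Pow(83641, -1))) = Add(Mul(-223771, Rational(-1, 53531)), Mul(70098, Rational(1, 83641))) = Add(Rational(223771, 53531), Rational(70098, 83641)) = Rational(22468846249, 4477386371)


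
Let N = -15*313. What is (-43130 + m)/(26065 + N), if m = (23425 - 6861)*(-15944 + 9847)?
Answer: -50516919/10685 ≈ -4727.8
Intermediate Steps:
N = -4695
m = -100990708 (m = 16564*(-6097) = -100990708)
(-43130 + m)/(26065 + N) = (-43130 - 100990708)/(26065 - 4695) = -101033838/21370 = -101033838*1/21370 = -50516919/10685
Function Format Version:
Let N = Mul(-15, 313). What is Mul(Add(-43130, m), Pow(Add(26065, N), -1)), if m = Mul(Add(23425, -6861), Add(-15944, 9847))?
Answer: Rational(-50516919, 10685) ≈ -4727.8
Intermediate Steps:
N = -4695
m = -100990708 (m = Mul(16564, -6097) = -100990708)
Mul(Add(-43130, m), Pow(Add(26065, N), -1)) = Mul(Add(-43130, -100990708), Pow(Add(26065, -4695), -1)) = Mul(-101033838, Pow(21370, -1)) = Mul(-101033838, Rational(1, 21370)) = Rational(-50516919, 10685)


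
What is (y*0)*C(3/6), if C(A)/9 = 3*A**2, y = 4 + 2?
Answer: 0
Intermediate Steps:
y = 6
C(A) = 27*A**2 (C(A) = 9*(3*A**2) = 27*A**2)
(y*0)*C(3/6) = (6*0)*(27*(3/6)**2) = 0*(27*(3*(1/6))**2) = 0*(27*(1/2)**2) = 0*(27*(1/4)) = 0*(27/4) = 0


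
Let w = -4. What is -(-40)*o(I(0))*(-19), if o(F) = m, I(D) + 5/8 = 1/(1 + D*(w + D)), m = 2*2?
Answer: -3040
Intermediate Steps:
m = 4
I(D) = -5/8 + 1/(1 + D*(-4 + D))
o(F) = 4
-(-40)*o(I(0))*(-19) = -(-40)*4*(-19) = -40*(-4)*(-19) = 160*(-19) = -3040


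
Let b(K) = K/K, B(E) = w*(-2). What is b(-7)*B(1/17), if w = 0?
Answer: 0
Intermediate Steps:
B(E) = 0 (B(E) = 0*(-2) = 0)
b(K) = 1
b(-7)*B(1/17) = 1*0 = 0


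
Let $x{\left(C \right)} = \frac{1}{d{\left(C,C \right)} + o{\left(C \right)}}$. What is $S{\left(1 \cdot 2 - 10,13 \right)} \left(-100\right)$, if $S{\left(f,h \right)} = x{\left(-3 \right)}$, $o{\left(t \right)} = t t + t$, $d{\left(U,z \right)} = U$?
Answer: $- \frac{100}{3} \approx -33.333$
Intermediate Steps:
$o{\left(t \right)} = t + t^{2}$ ($o{\left(t \right)} = t^{2} + t = t + t^{2}$)
$x{\left(C \right)} = \frac{1}{C + C \left(1 + C\right)}$
$S{\left(f,h \right)} = \frac{1}{3}$ ($S{\left(f,h \right)} = \frac{1}{\left(-3\right) \left(2 - 3\right)} = - \frac{1}{3 \left(-1\right)} = \left(- \frac{1}{3}\right) \left(-1\right) = \frac{1}{3}$)
$S{\left(1 \cdot 2 - 10,13 \right)} \left(-100\right) = \frac{1}{3} \left(-100\right) = - \frac{100}{3}$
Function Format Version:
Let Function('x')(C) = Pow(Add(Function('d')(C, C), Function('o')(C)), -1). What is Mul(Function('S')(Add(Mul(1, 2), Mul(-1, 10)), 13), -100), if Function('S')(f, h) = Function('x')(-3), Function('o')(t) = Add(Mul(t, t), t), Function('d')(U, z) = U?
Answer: Rational(-100, 3) ≈ -33.333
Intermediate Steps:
Function('o')(t) = Add(t, Pow(t, 2)) (Function('o')(t) = Add(Pow(t, 2), t) = Add(t, Pow(t, 2)))
Function('x')(C) = Pow(Add(C, Mul(C, Add(1, C))), -1)
Function('S')(f, h) = Rational(1, 3) (Function('S')(f, h) = Mul(Pow(-3, -1), Pow(Add(2, -3), -1)) = Mul(Rational(-1, 3), Pow(-1, -1)) = Mul(Rational(-1, 3), -1) = Rational(1, 3))
Mul(Function('S')(Add(Mul(1, 2), Mul(-1, 10)), 13), -100) = Mul(Rational(1, 3), -100) = Rational(-100, 3)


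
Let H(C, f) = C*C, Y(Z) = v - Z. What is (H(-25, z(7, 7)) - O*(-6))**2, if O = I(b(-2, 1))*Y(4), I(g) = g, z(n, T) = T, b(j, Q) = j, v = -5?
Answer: 537289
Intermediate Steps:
Y(Z) = -5 - Z
H(C, f) = C**2
O = 18 (O = -2*(-5 - 1*4) = -2*(-5 - 4) = -2*(-9) = 18)
(H(-25, z(7, 7)) - O*(-6))**2 = ((-25)**2 - 18*(-6))**2 = (625 - 1*(-108))**2 = (625 + 108)**2 = 733**2 = 537289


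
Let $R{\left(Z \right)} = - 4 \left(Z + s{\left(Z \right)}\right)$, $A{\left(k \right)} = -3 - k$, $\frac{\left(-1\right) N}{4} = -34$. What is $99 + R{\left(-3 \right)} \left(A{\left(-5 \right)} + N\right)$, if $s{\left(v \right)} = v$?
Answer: $3411$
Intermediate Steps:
$N = 136$ ($N = \left(-4\right) \left(-34\right) = 136$)
$R{\left(Z \right)} = - 8 Z$ ($R{\left(Z \right)} = - 4 \left(Z + Z\right) = - 4 \cdot 2 Z = - 8 Z$)
$99 + R{\left(-3 \right)} \left(A{\left(-5 \right)} + N\right) = 99 + \left(-8\right) \left(-3\right) \left(\left(-3 - -5\right) + 136\right) = 99 + 24 \left(\left(-3 + 5\right) + 136\right) = 99 + 24 \left(2 + 136\right) = 99 + 24 \cdot 138 = 99 + 3312 = 3411$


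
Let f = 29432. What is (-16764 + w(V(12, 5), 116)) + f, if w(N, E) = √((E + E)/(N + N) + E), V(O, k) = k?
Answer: 12668 + 2*√870/5 ≈ 12680.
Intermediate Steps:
w(N, E) = √(E + E/N) (w(N, E) = √((2*E)/((2*N)) + E) = √((2*E)*(1/(2*N)) + E) = √(E/N + E) = √(E + E/N))
(-16764 + w(V(12, 5), 116)) + f = (-16764 + √(116 + 116/5)) + 29432 = (-16764 + √(696/5)) + 29432 = (-16764 + 2*√870/5) + 29432 = 12668 + 2*√870/5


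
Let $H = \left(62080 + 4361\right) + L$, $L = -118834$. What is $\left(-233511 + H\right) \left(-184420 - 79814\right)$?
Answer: $75545557536$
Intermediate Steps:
$H = -52393$ ($H = \left(62080 + 4361\right) - 118834 = 66441 - 118834 = -52393$)
$\left(-233511 + H\right) \left(-184420 - 79814\right) = \left(-233511 - 52393\right) \left(-184420 - 79814\right) = \left(-285904\right) \left(-264234\right) = 75545557536$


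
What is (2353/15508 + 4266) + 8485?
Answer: 197744861/15508 ≈ 12751.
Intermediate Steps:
(2353/15508 + 4266) + 8485 = 66159481/15508 + 8485 = 197744861/15508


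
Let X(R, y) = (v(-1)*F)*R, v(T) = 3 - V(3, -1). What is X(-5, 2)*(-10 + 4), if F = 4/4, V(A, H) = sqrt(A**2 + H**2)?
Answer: 90 - 30*sqrt(10) ≈ -4.8683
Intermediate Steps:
v(T) = 3 - sqrt(10) (v(T) = 3 - sqrt(3**2 + (-1)**2) = 3 - sqrt(9 + 1) = 3 - sqrt(10))
F = 1 (F = 4*(1/4) = 1)
X(R, y) = R*(3 - sqrt(10)) (X(R, y) = ((3 - sqrt(10))*1)*R = (3 - sqrt(10))*R = R*(3 - sqrt(10)))
X(-5, 2)*(-10 + 4) = (-5*(3 - sqrt(10)))*(-10 + 4) = (-15 + 5*sqrt(10))*(-6) = 90 - 30*sqrt(10)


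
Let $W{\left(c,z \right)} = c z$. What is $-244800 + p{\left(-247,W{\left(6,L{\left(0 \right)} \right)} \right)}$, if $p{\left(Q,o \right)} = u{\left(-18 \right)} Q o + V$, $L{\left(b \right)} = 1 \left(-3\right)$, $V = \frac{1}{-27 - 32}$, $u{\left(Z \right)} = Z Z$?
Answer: $\frac{70546535}{59} \approx 1.1957 \cdot 10^{6}$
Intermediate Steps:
$u{\left(Z \right)} = Z^{2}$
$V = - \frac{1}{59}$ ($V = \frac{1}{-59} = - \frac{1}{59} \approx -0.016949$)
$L{\left(b \right)} = -3$
$p{\left(Q,o \right)} = - \frac{1}{59} + 324 Q o$ ($p{\left(Q,o \right)} = \left(-18\right)^{2} Q o - \frac{1}{59} = 324 Q o - \frac{1}{59} = - \frac{1}{59} + 324 Q o$)
$-244800 + p{\left(-247,W{\left(6,L{\left(0 \right)} \right)} \right)} = -244800 - \left(\frac{1}{59} + 80028 \cdot 6 \left(-3\right)\right) = -244800 - \left(\frac{1}{59} + 80028 \left(-18\right)\right) = -244800 + \left(- \frac{1}{59} + 1440504\right) = -244800 + \frac{84989735}{59} = \frac{70546535}{59}$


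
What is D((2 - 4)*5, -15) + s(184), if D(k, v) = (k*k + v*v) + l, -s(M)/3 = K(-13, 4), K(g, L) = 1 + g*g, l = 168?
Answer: -17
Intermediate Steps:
K(g, L) = 1 + g**2
s(M) = -510 (s(M) = -3*(1 + (-13)**2) = -3*(1 + 169) = -3*170 = -510)
D(k, v) = 168 + k**2 + v**2 (D(k, v) = (k*k + v*v) + 168 = (k**2 + v**2) + 168 = 168 + k**2 + v**2)
D((2 - 4)*5, -15) + s(184) = (168 + ((2 - 4)*5)**2 + (-15)**2) - 510 = (168 + (-2*5)**2 + 225) - 510 = (168 + (-10)**2 + 225) - 510 = (168 + 100 + 225) - 510 = 493 - 510 = -17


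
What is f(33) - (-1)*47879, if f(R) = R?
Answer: 47912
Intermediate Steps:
f(33) - (-1)*47879 = 33 - (-1)*47879 = 33 - 1*(-47879) = 33 + 47879 = 47912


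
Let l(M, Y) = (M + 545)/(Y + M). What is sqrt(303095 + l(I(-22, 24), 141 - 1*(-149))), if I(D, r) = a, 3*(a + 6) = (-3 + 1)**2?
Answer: sqrt(55522501374)/428 ≈ 550.54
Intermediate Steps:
a = -14/3 (a = -6 + (-3 + 1)**2/3 = -6 + (1/3)*(-2)**2 = -6 + (1/3)*4 = -6 + 4/3 = -14/3 ≈ -4.6667)
I(D, r) = -14/3
l(M, Y) = (545 + M)/(M + Y)
sqrt(303095 + l(I(-22, 24), 141 - 1*(-149))) = sqrt(303095 + (545 - 14/3)/(-14/3 + (141 - 1*(-149)))) = sqrt(303095 + (1621/3)/(-14/3 + (141 + 149))) = sqrt(303095 + (1621/3)/(-14/3 + 290)) = sqrt(303095 + (1621/3)/(856/3)) = sqrt(303095 + (3/856)*(1621/3)) = sqrt(303095 + 1621/856) = sqrt(259450941/856) = sqrt(55522501374)/428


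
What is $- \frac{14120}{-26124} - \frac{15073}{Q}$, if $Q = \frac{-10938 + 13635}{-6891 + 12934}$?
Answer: $- \frac{198291351133}{5871369} \approx -33773.0$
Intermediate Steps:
$Q = \frac{2697}{6043} \approx 0.4463$
$- \frac{14120}{-26124} - \frac{15073}{Q} = - \frac{14120}{-26124} - \frac{15073}{\frac{2697}{6043}} = \left(-14120\right) \left(- \frac{1}{26124}\right) - \frac{91086139}{2697} = \frac{3530}{6531} - \frac{91086139}{2697} = - \frac{198291351133}{5871369}$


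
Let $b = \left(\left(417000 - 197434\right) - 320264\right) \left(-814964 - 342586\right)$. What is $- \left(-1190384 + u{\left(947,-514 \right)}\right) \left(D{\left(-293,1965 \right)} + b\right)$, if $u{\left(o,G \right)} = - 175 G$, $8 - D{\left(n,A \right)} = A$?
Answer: $128269853065387262$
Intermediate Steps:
$D{\left(n,A \right)} = 8 - A$
$b = 116562969900$ ($b = \left(\left(417000 - 197434\right) - 320264\right) \left(-1157550\right) = \left(219566 - 320264\right) \left(-1157550\right) = \left(-100698\right) \left(-1157550\right) = 116562969900$)
$- \left(-1190384 + u{\left(947,-514 \right)}\right) \left(D{\left(-293,1965 \right)} + b\right) = - \left(-1190384 - -89950\right) \left(\left(8 - 1965\right) + 116562969900\right) = - \left(-1190384 + 89950\right) \left(\left(8 - 1965\right) + 116562969900\right) = - \left(-1100434\right) \left(-1957 + 116562969900\right) = - \left(-1100434\right) 116562967943 = \left(-1\right) \left(-128269853065387262\right) = 128269853065387262$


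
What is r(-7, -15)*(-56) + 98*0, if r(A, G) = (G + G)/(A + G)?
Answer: -840/11 ≈ -76.364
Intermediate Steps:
r(A, G) = 2*G/(A + G) (r(A, G) = (2*G)/(A + G) = 2*G/(A + G))
r(-7, -15)*(-56) + 98*0 = (2*(-15)/(-7 - 15))*(-56) + 98*0 = (2*(-15)/(-22))*(-56) + 0 = (2*(-15)*(-1/22))*(-56) + 0 = (15/11)*(-56) + 0 = -840/11 + 0 = -840/11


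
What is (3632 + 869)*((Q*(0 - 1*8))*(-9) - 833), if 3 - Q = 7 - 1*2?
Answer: -4397477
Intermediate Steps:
Q = -2 (Q = 3 - (7 - 1*2) = 3 - (7 - 2) = 3 - 1*5 = 3 - 5 = -2)
(3632 + 869)*((Q*(0 - 1*8))*(-9) - 833) = (3632 + 869)*(-2*(0 - 1*8)*(-9) - 833) = 4501*(-2*(0 - 8)*(-9) - 833) = 4501*(-2*(-8)*(-9) - 833) = 4501*(16*(-9) - 833) = 4501*(-144 - 833) = 4501*(-977) = -4397477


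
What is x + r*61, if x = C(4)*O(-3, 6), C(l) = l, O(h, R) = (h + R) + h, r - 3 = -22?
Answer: -1159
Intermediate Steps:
r = -19 (r = 3 - 22 = -19)
O(h, R) = R + 2*h (O(h, R) = (R + h) + h = R + 2*h)
x = 0 (x = 4*(6 + 2*(-3)) = 4*(6 - 6) = 4*0 = 0)
x + r*61 = 0 - 19*61 = 0 - 1159 = -1159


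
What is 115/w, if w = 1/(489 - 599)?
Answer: -12650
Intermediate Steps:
w = -1/110 (w = 1/(-110) = -1/110 ≈ -0.0090909)
115/w = 115/(-1/110) = 115*(-110) = -12650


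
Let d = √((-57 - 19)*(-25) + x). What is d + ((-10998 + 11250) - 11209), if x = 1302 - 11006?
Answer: -10957 + 2*I*√1951 ≈ -10957.0 + 88.34*I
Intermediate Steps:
x = -9704
d = 2*I*√1951 (d = √((-57 - 19)*(-25) - 9704) = √(-76*(-25) - 9704) = √(1900 - 9704) = √(-7804) = 2*I*√1951 ≈ 88.34*I)
d + ((-10998 + 11250) - 11209) = 2*I*√1951 + ((-10998 + 11250) - 11209) = 2*I*√1951 + (252 - 11209) = 2*I*√1951 - 10957 = -10957 + 2*I*√1951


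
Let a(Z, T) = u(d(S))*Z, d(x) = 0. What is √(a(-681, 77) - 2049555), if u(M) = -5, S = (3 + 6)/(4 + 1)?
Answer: 15*I*√9094 ≈ 1430.4*I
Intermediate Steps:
S = 9/5 ≈ 1.8000
a(Z, T) = -5*Z
√(a(-681, 77) - 2049555) = √(-5*(-681) - 2049555) = √(3405 - 2049555) = √(-2046150) = 15*I*√9094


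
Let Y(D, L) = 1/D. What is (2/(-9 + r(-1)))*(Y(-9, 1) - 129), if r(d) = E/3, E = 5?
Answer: 1162/33 ≈ 35.212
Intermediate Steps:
r(d) = 5/3
(2/(-9 + r(-1)))*(Y(-9, 1) - 129) = (2/(-9 + 5/3))*(1/(-9) - 129) = (2/(-22/3))*(-⅑ - 129) = (2*(-3/22))*(-1162/9) = -3/11*(-1162/9) = 1162/33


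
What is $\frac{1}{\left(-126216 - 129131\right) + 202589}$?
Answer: $- \frac{1}{52758} \approx -1.8954 \cdot 10^{-5}$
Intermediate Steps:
$\frac{1}{\left(-126216 - 129131\right) + 202589} = \frac{1}{-255347 + 202589} = \frac{1}{-52758} = - \frac{1}{52758}$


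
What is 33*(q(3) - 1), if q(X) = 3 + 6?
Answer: 264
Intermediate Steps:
q(X) = 9
33*(q(3) - 1) = 33*(9 - 1) = 33*8 = 264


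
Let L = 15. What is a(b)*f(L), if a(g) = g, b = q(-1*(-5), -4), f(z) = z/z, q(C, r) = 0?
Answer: 0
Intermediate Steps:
f(z) = 1
b = 0
a(b)*f(L) = 0*1 = 0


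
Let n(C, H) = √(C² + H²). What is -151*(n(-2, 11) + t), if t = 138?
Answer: -20838 - 755*√5 ≈ -22526.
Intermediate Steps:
-151*(n(-2, 11) + t) = -151*(√((-2)² + 11²) + 138) = -151*(√(4 + 121) + 138) = -151*(√125 + 138) = -151*(5*√5 + 138) = -151*(138 + 5*√5) = -20838 - 755*√5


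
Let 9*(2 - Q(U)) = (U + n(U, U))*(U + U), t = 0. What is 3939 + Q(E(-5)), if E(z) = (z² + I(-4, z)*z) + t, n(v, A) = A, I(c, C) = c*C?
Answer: 1441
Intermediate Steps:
I(c, C) = C*c
E(z) = -3*z² (E(z) = (z² + (z*(-4))*z) + 0 = (z² + (-4*z)*z) + 0 = (z² - 4*z²) + 0 = -3*z² + 0 = -3*z²)
Q(U) = 2 - 4*U²/9 (Q(U) = 2 - (U + U)*(U + U)/9 = 2 - 2*U*2*U/9 = 2 - 4*U²/9)
3939 + Q(E(-5)) = 3939 + (2 - 4*(-3*(-5)²)²/9) = 3939 + (2 - 4*(-3*25)²/9) = 3939 + (2 - 4/9*(-75)²) = 3939 + (2 - 4/9*5625) = 3939 + (2 - 2500) = 3939 - 2498 = 1441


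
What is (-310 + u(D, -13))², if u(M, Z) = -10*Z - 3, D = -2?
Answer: 33489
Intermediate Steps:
u(M, Z) = -3 - 10*Z
(-310 + u(D, -13))² = (-310 + (-3 - 10*(-13)))² = (-310 + (-3 + 130))² = (-310 + 127)² = (-183)² = 33489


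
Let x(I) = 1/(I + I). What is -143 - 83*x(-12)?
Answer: -3349/24 ≈ -139.54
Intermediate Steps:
x(I) = 1/(2*I)
-143 - 83*x(-12) = -143 - 83/(2*(-12)) = -143 - 83*(-1)/(2*12) = -143 - 83*(-1/24) = -143 + 83/24 = -3349/24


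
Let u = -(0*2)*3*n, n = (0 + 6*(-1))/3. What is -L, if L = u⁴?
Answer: 0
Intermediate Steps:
n = -2 (n = (0 - 6)*(⅓) = -6*⅓ = -2)
u = 0 (u = -(0*2)*3*(-2) = -0*3*(-2) = -0*(-2) = -1*0 = 0)
L = 0 (L = 0⁴ = 0)
-L = -1*0 = 0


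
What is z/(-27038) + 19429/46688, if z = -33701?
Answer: 1049376795/631175072 ≈ 1.6626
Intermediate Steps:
z/(-27038) + 19429/46688 = -33701/(-27038) + 19429/46688 = -33701*(-1/27038) + 19429*(1/46688) = 33701/27038 + 19429/46688 = 1049376795/631175072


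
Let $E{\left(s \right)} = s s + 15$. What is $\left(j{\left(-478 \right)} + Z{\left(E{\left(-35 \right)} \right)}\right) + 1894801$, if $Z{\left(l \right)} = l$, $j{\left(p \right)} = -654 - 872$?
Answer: $1894515$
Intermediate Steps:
$j{\left(p \right)} = -1526$
$E{\left(s \right)} = 15 + s^{2}$ ($E{\left(s \right)} = s^{2} + 15 = 15 + s^{2}$)
$\left(j{\left(-478 \right)} + Z{\left(E{\left(-35 \right)} \right)}\right) + 1894801 = \left(-1526 + \left(15 + \left(-35\right)^{2}\right)\right) + 1894801 = \left(-1526 + \left(15 + 1225\right)\right) + 1894801 = \left(-1526 + 1240\right) + 1894801 = -286 + 1894801 = 1894515$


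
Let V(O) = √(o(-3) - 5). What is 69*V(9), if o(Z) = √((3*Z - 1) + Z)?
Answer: 69*√(-5 + I*√13) ≈ 52.649 + 163.02*I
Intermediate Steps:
o(Z) = √(-1 + 4*Z) (o(Z) = √((-1 + 3*Z) + Z) = √(-1 + 4*Z))
V(O) = √(-5 + I*√13) (V(O) = √(√(-1 + 4*(-3)) - 5) = √(√(-1 - 12) - 5) = √(√(-13) - 5) = √(I*√13 - 5) = √(-5 + I*√13))
69*V(9) = 69*√(-5 + I*√13)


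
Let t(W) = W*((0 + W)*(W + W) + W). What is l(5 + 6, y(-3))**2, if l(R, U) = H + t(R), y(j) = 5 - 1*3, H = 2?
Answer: 7756225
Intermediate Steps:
y(j) = 2 (y(j) = 5 - 3 = 2)
t(W) = W*(W + 2*W**2) (t(W) = W*(W*(2*W) + W) = W*(2*W**2 + W) = W*(W + 2*W**2))
l(R, U) = 2 + R**2*(1 + 2*R)
l(5 + 6, y(-3))**2 = (2 + (5 + 6)**2*(1 + 2*(5 + 6)))**2 = (2 + 11**2*(1 + 2*11))**2 = (2 + 121*(1 + 22))**2 = (2 + 121*23)**2 = (2 + 2783)**2 = 2785**2 = 7756225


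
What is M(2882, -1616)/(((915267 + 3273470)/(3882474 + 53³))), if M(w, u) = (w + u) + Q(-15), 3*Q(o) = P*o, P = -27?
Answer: 5647922751/4188737 ≈ 1348.4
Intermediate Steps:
Q(o) = -9*o (Q(o) = (-27*o)/3 = -9*o)
M(w, u) = 135 + u + w (M(w, u) = (w + u) - 9*(-15) = (u + w) + 135 = 135 + u + w)
M(2882, -1616)/(((915267 + 3273470)/(3882474 + 53³))) = (135 - 1616 + 2882)/(((915267 + 3273470)/(3882474 + 53³))) = 1401/((4188737/(3882474 + 148877))) = 1401/((4188737/4031351)) = 1401/((4188737*(1/4031351))) = 1401/(4188737/4031351) = 1401*(4031351/4188737) = 5647922751/4188737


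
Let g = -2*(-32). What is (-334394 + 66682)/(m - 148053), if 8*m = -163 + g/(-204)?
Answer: 109226496/60413953 ≈ 1.8080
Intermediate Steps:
g = 64
m = -8329/408 (m = (-163 + 64/(-204))/8 = (-163 + 64*(-1/204))/8 = (-163 - 16/51)/8 = (1/8)*(-8329/51) = -8329/408 ≈ -20.414)
(-334394 + 66682)/(m - 148053) = (-334394 + 66682)/(-8329/408 - 148053) = -267712/(-60413953/408) = -267712*(-408/60413953) = 109226496/60413953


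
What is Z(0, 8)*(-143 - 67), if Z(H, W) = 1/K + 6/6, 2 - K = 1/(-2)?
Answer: -294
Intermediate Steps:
K = 5/2 (K = 2 - 1/(-2) = 2 - 1*(-1/2) = 2 + 1/2 = 5/2 ≈ 2.5000)
Z(H, W) = 7/5 (Z(H, W) = 1/(5/2) + 6/6 = 1*(2/5) + 6*(1/6) = 2/5 + 1 = 7/5)
Z(0, 8)*(-143 - 67) = 7*(-143 - 67)/5 = (7/5)*(-210) = -294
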